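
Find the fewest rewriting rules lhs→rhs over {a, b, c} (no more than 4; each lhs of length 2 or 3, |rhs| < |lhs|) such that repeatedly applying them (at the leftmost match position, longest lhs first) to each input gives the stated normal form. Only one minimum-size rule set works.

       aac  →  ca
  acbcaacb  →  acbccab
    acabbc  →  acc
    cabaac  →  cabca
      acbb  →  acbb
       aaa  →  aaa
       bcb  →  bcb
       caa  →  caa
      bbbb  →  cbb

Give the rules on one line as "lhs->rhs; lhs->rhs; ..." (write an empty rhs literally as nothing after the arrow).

  | aac => ca
  | acbcaacb => acbccab
  | acabbc => acc
  | cabaac => cabca

aac->ca; abb->; bbb->cb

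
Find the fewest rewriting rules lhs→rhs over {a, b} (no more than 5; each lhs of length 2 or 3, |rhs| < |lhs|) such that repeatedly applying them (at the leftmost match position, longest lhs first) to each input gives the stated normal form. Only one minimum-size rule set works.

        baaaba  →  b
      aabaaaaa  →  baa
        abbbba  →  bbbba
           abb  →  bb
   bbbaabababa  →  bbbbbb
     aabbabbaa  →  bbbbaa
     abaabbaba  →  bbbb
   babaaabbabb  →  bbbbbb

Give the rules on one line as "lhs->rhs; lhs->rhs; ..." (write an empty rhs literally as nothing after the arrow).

aaa->aa; ab->; aba->b; abb->bb

  | baaaba => baaba => bab => b
  | aabaaaaa => abaaaa => baaa => baa
  | abbbba => bbbba
  | abb => bb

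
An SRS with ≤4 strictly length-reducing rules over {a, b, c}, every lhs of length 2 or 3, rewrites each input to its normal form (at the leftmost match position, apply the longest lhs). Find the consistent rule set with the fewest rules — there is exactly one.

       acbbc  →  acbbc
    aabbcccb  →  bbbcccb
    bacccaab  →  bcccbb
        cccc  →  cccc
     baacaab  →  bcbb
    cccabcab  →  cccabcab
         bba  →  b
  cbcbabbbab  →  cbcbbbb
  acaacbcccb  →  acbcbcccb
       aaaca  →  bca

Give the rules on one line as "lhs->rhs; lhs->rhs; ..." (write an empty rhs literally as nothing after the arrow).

  | acbbc
  | aabbcccb => bbbcccb
  | bacccaab => bcccaab => bcccbb
  | cccc

aa->b; ba->b; bba->b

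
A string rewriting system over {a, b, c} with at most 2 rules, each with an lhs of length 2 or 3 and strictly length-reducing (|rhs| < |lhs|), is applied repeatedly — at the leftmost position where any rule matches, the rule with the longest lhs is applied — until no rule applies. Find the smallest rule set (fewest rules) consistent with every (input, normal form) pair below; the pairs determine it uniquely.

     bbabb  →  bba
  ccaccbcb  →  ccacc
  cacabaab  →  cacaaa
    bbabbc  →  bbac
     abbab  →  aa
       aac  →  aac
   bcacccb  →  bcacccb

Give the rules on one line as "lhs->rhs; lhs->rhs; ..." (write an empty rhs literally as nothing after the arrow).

ab->a; bcb->

  | bbabb => bbab => bba
  | ccaccbcb => ccacc
  | cacabaab => cacaaab => cacaaa
  | bbabbc => bbabc => bbac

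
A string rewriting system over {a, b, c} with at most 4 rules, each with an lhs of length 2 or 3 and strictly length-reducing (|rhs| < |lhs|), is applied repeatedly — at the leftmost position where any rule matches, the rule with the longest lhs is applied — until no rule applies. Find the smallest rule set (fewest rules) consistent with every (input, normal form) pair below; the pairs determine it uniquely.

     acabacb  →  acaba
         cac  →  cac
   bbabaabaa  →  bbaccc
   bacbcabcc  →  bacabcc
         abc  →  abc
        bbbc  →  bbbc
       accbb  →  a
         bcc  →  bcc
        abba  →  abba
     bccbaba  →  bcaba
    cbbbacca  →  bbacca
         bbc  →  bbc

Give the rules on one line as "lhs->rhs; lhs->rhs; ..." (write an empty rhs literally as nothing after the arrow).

aa->c; bcb->cc; cb->

  | acabacb => acaba
  | cac
  | bbabaabaa => bbabcbaa => bbaccaa => bbaccc
  | bacbcabcc => bacabcc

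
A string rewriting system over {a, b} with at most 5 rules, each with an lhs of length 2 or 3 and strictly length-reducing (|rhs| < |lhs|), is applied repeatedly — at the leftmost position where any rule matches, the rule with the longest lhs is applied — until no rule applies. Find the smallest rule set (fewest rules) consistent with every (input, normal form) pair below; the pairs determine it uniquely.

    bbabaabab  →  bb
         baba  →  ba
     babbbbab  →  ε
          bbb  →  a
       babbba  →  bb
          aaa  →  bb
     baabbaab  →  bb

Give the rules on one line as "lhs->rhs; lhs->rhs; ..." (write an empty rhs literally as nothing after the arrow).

aa->a; aaa->bb; ab->; bbb->aa

  | bbabaabab => bbaabab => bbabab => bbab => bb
  | baba => ba
  | babbbbab => bbbbab => aabab => abab => ab => ε
  | bbb => aa => a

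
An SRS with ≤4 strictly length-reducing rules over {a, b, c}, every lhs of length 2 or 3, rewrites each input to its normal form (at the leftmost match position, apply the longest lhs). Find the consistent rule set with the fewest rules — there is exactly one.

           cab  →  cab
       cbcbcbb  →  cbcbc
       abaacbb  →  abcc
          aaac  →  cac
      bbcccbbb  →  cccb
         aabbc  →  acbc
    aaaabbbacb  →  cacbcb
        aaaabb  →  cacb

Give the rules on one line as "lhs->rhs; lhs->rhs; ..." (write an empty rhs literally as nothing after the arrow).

aa->c; aab->ac; bb->; bba->b

  | cab
  | cbcbcbb => cbcbc
  | abaacbb => abccbb => abcc
  | aaac => cac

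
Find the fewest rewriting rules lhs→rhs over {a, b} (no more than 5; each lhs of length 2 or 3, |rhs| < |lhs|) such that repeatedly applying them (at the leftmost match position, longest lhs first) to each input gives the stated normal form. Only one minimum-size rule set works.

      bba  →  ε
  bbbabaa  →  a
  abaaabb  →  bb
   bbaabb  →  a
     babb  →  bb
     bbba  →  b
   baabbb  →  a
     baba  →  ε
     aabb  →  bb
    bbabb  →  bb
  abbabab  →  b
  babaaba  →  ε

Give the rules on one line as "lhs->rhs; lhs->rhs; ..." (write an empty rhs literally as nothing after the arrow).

  | bba => ε
  | bbbabaa => bbaa => a
  | abaaabb => aaaabb => aabb => bb
  | bbaabb => abb => ab => a

aa->; ab->a; ba->; bba->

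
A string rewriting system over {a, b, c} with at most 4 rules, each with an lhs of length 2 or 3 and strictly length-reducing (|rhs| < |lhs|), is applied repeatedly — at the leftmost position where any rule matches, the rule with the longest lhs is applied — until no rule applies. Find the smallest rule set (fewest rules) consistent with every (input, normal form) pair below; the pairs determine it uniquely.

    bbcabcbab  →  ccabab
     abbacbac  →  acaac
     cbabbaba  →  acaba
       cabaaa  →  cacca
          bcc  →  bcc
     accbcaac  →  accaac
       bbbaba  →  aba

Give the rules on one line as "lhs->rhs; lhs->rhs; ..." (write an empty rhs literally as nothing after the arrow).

baa->cc; bb->c; cb->

  | bbcabcbab => ccabcbab => ccabab
  | abbacbac => acacbac => acaac
  | cbabbaba => abbaba => acaba
  | cabaaa => cacca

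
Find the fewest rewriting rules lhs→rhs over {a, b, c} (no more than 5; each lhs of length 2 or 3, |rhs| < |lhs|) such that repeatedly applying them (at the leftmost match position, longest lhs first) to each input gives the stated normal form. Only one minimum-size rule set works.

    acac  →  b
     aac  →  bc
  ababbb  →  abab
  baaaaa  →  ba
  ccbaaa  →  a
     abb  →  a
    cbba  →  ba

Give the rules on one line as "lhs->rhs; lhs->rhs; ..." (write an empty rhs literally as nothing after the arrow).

  | acac => aa => b
  | aac => bc
  | ababbb => abab
  | baaaaa => bbaaa => aaa => ba

aa->b; bb->; cac->a; cb->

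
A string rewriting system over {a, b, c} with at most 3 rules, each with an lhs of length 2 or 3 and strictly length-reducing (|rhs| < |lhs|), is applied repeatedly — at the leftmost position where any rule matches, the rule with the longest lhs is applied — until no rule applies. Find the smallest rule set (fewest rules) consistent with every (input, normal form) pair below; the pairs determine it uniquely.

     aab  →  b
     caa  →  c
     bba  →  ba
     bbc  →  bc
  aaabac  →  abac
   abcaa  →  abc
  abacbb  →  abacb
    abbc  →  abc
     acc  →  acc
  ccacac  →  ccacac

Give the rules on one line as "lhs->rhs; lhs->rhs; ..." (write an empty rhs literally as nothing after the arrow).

aa->; bb->b

  | aab => b
  | caa => c
  | bba => ba
  | bbc => bc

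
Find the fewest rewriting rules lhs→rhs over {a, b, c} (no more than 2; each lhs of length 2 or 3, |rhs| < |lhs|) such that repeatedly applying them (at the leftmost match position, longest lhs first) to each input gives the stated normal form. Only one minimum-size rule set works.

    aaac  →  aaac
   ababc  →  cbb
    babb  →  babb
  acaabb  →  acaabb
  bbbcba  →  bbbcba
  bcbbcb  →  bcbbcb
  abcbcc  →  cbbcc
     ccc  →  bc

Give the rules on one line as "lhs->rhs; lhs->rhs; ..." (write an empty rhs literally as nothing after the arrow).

abc->cb; ccc->bc

  | aaac
  | ababc => abcb => cbb
  | babb
  | acaabb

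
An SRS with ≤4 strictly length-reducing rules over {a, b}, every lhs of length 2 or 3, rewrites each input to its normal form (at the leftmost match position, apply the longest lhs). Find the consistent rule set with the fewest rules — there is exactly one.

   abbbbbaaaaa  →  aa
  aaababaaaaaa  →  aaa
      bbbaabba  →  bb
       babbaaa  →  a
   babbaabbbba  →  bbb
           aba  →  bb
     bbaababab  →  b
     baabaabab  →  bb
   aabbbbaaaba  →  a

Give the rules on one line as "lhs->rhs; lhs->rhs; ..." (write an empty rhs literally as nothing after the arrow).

aba->bb; abb->; ba->

  | abbbbbaaaaa => bbbaaaaa => bbaaaa => baaa => aa
  | aaababaaaaaa => aabbbaaaaaa => abaaaaaa => bbaaaaa => baaaa => aaa
  | bbbaabba => bbabba => bbba => bb
  | babbaaa => bbaaa => baa => a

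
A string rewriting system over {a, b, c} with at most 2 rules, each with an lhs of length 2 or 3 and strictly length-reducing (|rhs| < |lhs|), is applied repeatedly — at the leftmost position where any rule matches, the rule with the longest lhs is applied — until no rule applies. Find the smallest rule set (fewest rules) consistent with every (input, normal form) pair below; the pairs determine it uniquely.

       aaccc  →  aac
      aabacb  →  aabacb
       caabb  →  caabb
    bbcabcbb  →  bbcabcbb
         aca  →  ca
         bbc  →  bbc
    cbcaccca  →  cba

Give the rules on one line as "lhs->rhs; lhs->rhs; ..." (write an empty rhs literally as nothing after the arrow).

aca->ca; cc->

  | aaccc => aac
  | aabacb
  | caabb
  | bbcabcbb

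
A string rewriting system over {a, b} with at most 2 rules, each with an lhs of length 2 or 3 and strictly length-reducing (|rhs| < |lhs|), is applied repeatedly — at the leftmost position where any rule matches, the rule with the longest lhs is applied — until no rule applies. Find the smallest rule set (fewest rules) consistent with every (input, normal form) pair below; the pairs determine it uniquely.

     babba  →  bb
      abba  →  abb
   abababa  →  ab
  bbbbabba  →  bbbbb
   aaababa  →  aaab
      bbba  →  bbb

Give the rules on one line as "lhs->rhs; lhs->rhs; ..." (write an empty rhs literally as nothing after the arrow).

ba->b; bab->b

  | babba => bba => bb
  | abba => abb
  | abababa => ababa => aba => ab
  | bbbbabba => bbbbba => bbbbb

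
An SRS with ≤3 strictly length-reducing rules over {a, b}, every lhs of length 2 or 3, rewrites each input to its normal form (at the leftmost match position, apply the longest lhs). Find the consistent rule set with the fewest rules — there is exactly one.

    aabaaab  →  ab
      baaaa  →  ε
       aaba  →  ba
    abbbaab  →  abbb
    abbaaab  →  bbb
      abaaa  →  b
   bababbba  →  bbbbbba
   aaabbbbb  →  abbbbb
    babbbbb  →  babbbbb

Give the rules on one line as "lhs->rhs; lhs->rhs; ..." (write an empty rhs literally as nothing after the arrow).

  | aabaaab => baaab => ab
  | baaaa => aa => ε
  | aaba => ba
  | abbbaab => abbb

aa->; aba->bb; baa->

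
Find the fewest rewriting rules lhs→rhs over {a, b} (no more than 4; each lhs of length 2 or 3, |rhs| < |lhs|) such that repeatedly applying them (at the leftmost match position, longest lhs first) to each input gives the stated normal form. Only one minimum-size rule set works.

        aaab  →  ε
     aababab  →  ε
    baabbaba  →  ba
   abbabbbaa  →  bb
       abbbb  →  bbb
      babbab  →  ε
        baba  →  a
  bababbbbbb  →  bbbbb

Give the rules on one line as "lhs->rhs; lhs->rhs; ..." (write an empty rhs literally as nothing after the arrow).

aa->; aab->; ab->; bab->

  | aaab => ab => ε
  | aababab => abab => ab => ε
  | baabbaba => bbaba => ba
  | abbabbbaa => babbbaa => bbaa => bb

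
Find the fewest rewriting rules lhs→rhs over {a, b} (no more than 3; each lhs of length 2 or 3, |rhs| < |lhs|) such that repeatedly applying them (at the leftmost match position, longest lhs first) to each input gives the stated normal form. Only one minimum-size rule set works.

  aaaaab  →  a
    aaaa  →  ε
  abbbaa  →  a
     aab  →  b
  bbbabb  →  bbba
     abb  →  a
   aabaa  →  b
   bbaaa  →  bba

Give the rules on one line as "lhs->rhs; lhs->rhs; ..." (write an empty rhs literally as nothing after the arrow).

  | aaaaab => aaab => ab => a
  | aaaa => aa => ε
  | abbbaa => abbaa => abaa => aaa => a
  | aab => b

aa->; ab->a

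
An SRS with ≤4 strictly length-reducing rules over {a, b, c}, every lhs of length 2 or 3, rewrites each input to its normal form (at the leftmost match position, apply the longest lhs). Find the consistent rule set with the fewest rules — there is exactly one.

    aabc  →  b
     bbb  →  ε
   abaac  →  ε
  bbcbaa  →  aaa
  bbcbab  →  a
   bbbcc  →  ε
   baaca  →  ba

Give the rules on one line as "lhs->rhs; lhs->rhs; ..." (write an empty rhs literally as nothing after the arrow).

  | aabc => ac => b
  | bbb => ab => ε
  | abaac => aac => ab => ε
  | bbcbaa => acbaa => bbaa => aaa

ab->; ac->b; bb->a; cc->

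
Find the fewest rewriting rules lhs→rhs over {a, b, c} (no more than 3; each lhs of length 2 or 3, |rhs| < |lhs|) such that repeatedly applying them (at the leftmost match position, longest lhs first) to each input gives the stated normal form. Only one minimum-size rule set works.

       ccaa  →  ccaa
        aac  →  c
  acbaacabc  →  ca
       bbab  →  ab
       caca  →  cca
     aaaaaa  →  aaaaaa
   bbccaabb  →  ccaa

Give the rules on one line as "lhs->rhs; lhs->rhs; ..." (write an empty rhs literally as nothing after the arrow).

ac->c; bb->; bc->

  | ccaa
  | aac => ac => c
  | acbaacabc => cbaacabc => cbacabc => cbcabc => cabc => ca
  | bbab => ab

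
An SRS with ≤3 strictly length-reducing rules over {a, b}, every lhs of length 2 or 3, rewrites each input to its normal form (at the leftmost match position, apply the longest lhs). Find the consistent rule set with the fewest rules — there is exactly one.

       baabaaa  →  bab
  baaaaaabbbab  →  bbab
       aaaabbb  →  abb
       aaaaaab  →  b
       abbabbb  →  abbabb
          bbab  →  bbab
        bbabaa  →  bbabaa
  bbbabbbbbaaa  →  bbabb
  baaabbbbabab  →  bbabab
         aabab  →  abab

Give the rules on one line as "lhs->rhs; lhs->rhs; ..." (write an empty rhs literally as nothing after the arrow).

  | baabaaa => babaaa => bab
  | baaaaaabbbab => baaabbbab => bbbbab => bbbab => bbab
  | aaaabbb => abbb => abb
  | aaaaaab => aaab => b

aaa->; aab->ab; bbb->bb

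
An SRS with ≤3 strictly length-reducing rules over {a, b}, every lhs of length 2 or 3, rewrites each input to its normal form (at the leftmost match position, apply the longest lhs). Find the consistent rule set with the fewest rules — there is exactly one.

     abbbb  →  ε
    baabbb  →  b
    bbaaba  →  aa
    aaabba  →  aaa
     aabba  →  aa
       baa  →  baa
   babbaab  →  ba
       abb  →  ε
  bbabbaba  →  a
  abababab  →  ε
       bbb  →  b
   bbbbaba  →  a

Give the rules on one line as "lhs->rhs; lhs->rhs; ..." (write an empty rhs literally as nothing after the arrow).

  | abbbb => bb => ε
  | baabbb => bab => b
  | bbaaba => aaba => aa
  | aaabba => aaa

ab->; abb->; bb->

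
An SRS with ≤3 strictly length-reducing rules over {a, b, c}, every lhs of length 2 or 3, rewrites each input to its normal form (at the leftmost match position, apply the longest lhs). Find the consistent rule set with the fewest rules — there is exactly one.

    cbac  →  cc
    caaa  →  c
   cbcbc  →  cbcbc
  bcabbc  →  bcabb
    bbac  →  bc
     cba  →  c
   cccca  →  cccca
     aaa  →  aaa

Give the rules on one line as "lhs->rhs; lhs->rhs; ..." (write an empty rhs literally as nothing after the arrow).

  | cbac => cc
  | caaa => cba => c
  | cbcbc
  | bcabbc => bcabb

ba->; bbc->bb; caa->cb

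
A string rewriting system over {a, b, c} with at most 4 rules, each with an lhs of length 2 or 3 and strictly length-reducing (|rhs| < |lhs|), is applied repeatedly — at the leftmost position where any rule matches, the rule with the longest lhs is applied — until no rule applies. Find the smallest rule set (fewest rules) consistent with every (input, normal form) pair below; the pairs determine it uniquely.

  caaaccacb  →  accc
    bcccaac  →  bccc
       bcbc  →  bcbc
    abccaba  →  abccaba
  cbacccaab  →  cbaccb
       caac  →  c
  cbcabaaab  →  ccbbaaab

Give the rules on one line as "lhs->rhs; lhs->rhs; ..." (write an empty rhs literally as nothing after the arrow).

acb->c; bca->cb; caa->

  | caaaccacb => accacb => accc
  | bcccaac => bccc
  | bcbc
  | abccaba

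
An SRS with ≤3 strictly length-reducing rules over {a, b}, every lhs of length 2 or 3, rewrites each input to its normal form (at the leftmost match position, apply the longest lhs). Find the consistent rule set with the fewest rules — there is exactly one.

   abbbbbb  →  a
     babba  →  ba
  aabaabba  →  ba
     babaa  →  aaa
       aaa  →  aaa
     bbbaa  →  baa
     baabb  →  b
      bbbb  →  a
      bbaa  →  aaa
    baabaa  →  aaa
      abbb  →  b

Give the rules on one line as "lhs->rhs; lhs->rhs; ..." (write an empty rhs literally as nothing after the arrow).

  | abbbbbb => bbbbbb => abbbb => bbbb => abb => bb => a
  | babba => bbba => aba => ba
  | aabaabba => abaabba => baabba => babba => bbba => aba => ba
  | babaa => bbaa => aaa

ab->b; bb->a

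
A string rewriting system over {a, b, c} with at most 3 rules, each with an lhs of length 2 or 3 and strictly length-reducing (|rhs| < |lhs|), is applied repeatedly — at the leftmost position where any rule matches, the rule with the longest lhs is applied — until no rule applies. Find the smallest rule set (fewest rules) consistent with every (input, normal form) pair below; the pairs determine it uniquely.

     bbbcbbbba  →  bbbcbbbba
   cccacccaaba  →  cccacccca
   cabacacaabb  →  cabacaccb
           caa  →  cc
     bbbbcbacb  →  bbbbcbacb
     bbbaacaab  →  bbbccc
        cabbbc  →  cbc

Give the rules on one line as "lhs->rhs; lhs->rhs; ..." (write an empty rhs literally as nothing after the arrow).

aa->c; aab->c; abb->

  | bbbcbbbba
  | cccacccaaba => cccacccca
  | cabacacaabb => cabacaccb
  | caa => cc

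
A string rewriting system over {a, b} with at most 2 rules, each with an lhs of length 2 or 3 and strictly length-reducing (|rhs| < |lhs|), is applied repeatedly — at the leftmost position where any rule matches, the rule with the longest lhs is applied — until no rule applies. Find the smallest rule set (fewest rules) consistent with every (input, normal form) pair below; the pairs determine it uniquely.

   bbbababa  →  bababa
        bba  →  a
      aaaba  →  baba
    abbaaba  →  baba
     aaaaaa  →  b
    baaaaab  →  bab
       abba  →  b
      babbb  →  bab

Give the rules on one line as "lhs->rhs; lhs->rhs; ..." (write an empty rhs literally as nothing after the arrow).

  | bbbababa => bababa
  | bba => a
  | aaaba => baba
  | abbaaba => aaaba => baba

aa->b; bb->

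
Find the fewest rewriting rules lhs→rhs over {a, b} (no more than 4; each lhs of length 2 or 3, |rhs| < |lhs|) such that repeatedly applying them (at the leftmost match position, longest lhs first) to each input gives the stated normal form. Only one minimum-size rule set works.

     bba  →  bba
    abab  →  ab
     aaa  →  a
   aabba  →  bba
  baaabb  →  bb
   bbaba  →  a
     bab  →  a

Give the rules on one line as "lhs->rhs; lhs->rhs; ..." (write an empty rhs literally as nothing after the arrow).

  | bba
  | abab => ab
  | aaa => a
  | aabba => bba

aa->; aba->a; baa->a; bab->a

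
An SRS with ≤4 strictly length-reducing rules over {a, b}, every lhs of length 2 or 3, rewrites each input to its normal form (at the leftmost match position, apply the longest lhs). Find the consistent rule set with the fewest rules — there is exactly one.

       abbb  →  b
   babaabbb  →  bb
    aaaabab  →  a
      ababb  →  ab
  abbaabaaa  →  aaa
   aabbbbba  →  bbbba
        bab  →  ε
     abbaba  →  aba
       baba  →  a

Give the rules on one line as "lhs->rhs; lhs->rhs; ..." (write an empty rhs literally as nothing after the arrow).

aab->; abb->; bab->

  | abbb => b
  | babaabbb => aabbb => bb
  | aaaabab => aaab => a
  | ababb => ab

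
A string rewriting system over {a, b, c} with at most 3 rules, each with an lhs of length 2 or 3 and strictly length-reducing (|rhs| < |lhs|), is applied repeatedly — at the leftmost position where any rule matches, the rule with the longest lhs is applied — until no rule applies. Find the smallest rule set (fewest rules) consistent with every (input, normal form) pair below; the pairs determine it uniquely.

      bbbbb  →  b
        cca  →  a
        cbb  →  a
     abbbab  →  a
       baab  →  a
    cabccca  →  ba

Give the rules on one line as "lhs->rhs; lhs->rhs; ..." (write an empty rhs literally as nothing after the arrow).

  | bbbbb => abbb => bbb => ab => b
  | cca => ca => a
  | cbb => ca => a
  | abbbab => bbbab => abab => bab => bb => a

ab->b; bb->a; ca->a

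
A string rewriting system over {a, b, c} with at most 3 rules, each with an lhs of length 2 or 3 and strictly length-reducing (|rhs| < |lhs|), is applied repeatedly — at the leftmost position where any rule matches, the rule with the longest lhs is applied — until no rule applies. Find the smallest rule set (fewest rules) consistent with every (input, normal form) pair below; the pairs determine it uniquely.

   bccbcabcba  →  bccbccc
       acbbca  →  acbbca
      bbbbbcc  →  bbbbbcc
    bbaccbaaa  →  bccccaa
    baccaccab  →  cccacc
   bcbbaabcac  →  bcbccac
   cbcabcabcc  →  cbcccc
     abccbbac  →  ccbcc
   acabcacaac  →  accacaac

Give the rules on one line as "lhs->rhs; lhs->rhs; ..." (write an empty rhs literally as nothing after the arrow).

ab->; ba->c

  | bccbcabcba => bccbccba => bccbccc
  | acbbca
  | bbbbbcc
  | bbaccbaaa => bcccbaaa => bccccaa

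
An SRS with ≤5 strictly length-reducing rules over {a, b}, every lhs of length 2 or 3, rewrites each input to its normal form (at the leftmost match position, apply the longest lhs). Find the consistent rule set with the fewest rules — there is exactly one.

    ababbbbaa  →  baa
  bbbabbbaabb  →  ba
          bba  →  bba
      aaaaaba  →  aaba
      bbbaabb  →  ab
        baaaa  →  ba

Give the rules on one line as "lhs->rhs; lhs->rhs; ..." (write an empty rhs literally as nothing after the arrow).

aaa->; abb->b; bab->a; bbb->

  | ababbbbaa => aabbbaa => abbaa => baa
  | bbbabbbaabb => abbbaabb => bbaabb => bbab => ba
  | bba
  | aaaaaba => aaba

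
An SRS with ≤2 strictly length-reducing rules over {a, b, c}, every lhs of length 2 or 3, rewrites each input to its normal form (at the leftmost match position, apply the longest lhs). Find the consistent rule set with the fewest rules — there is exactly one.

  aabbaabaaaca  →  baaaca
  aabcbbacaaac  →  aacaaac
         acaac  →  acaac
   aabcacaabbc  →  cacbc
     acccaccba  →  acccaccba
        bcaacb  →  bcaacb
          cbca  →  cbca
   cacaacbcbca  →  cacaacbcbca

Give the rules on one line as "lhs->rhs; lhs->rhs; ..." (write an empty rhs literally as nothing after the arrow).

  | aabbaabaaaca => baabaaaca => baaaca
  | aabcbbacaaac => cbbacaaac => aacaaac
  | acaac
  | aabcacaabbc => cacaabbc => cacbc

aab->; cbb->a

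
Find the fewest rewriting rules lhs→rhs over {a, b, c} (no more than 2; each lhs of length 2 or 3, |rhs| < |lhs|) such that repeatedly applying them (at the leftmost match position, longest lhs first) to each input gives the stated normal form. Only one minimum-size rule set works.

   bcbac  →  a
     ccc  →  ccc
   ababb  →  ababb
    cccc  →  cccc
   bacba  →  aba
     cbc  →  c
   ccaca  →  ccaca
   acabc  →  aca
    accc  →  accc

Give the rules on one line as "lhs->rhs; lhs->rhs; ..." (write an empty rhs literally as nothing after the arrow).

bac->a; bc->

  | bcbac => bac => a
  | ccc
  | ababb
  | cccc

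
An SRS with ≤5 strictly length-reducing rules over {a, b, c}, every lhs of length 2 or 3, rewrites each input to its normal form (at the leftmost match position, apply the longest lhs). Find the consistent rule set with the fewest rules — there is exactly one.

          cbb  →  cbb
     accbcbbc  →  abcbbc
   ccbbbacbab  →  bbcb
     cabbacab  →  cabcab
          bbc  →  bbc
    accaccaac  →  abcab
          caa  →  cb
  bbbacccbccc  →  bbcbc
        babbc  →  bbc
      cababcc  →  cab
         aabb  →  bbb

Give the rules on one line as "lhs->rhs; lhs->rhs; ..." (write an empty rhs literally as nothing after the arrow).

  | cbb
  | accbcbbc => abcbbc
  | ccbbbacbab => bbbacbab => bbcbab => bbcb
  | cabbacab => cabcab

aa->b; aac->ab; ba->; cc->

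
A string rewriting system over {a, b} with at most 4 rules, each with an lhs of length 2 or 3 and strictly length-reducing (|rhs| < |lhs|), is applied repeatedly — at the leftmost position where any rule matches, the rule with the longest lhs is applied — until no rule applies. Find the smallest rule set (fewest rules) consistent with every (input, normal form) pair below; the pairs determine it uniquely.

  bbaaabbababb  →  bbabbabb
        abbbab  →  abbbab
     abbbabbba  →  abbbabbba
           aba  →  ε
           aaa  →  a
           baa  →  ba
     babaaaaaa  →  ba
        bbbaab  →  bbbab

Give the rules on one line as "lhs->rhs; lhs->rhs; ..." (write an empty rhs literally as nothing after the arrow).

aa->; aba->aa; baa->ba

  | bbaaabbababb => bbaabbababb => bbabbababb => bbabbaabb => bbabbabb
  | abbbab
  | abbbabbba
  | aba => aa => ε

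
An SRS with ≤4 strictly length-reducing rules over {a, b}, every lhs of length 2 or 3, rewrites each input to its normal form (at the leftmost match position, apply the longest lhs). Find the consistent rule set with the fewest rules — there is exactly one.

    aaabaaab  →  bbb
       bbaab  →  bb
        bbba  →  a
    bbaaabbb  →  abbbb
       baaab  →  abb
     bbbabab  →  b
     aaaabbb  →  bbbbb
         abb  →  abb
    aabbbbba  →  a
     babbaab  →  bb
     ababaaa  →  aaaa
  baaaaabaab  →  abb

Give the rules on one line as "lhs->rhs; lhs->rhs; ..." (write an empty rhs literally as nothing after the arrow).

  | aaabaaab => abbaaab => abaaab => aaaab => aabb => bbb
  | bbaab => baab => aab => bb
  | bbba => bba => ba => a
  | bbaaabbb => baaabbb => aaabbb => abbbb

aab->bb; ba->a; bab->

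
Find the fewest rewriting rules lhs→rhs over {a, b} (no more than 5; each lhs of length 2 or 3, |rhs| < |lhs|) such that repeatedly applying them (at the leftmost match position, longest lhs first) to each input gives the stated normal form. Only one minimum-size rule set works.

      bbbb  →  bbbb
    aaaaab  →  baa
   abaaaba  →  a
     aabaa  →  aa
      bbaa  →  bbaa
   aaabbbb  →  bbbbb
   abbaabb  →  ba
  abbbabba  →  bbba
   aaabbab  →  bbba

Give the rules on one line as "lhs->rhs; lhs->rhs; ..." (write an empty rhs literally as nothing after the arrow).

aaa->b; ab->a; aba->; abb->b

  | bbbb
  | aaaaab => baab => baa
  | abaaaba => aaba => a
  | aabaa => aa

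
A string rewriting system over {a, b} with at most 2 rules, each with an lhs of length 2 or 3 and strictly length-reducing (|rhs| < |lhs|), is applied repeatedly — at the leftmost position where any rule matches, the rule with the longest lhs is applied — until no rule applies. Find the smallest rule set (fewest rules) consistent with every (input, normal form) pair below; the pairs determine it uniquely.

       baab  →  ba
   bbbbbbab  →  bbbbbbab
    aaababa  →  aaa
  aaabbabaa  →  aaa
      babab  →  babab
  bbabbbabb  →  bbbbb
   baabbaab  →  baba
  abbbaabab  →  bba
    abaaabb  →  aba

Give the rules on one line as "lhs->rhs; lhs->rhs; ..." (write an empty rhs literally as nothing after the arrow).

aab->a; abb->b

  | baab => ba
  | bbbbbbab
  | aaababa => aaaba => aaa
  | aaabbabaa => aababaa => aabaa => aaa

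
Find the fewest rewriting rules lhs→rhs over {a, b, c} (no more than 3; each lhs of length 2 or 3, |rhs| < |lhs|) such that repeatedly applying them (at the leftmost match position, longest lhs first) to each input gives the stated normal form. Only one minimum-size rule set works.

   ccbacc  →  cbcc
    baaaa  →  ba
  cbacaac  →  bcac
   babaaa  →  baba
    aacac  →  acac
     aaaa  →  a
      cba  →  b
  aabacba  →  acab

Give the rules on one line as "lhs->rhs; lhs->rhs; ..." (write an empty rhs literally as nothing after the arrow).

aa->a; aab->ac; cba->b

  | ccbacc => cbcc
  | baaaa => baaa => baa => ba
  | cbacaac => bcaac => bcac
  | babaaa => babaa => baba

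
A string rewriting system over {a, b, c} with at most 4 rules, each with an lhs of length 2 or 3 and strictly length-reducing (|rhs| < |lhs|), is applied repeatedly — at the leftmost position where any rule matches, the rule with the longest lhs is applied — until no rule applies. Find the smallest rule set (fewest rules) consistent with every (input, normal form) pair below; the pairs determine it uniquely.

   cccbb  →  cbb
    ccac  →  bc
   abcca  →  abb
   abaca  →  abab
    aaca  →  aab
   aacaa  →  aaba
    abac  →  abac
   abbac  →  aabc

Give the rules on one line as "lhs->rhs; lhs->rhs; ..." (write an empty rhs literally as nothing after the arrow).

  | cccbb => ccbb => cbb
  | ccac => cac => bc
  | abcca => abca => abb
  | abaca => abab

bba->ab; ca->b; cc->c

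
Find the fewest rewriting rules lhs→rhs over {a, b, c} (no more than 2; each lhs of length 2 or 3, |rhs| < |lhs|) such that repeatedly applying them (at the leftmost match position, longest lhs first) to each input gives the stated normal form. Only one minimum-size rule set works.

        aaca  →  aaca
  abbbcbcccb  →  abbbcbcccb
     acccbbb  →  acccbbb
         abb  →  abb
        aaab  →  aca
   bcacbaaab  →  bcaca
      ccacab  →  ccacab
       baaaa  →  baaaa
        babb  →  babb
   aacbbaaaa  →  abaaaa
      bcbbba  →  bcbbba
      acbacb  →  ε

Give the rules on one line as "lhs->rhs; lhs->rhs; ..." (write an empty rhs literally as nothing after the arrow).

aab->ca; acb->

  | aaca
  | abbbcbcccb
  | acccbbb
  | abb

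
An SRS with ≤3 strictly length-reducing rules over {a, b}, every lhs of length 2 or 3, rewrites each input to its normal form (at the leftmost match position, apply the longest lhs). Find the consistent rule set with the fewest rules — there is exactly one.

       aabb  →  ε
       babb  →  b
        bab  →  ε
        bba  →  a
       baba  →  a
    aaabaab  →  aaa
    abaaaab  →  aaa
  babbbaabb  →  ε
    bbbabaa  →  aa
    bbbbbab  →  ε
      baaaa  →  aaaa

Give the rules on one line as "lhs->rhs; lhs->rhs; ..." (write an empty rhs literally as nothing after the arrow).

  | aabb => ab => ε
  | babb => abb => b
  | bab => ab => ε
  | bba => ba => a

ab->; ba->a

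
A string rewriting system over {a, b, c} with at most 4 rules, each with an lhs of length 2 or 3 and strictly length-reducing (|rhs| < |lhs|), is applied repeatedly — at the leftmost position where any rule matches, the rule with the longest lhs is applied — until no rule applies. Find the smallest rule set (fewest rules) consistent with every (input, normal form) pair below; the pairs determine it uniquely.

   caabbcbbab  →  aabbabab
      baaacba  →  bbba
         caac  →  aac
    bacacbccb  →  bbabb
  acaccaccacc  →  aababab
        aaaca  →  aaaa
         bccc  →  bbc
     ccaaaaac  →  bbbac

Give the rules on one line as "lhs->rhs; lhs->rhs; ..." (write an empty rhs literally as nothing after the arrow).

baa->bb; ca->a; cb->a; cc->b

  | caabbcbbab => aabbcbbab => aabbabab
  | baaacba => bbacba => bbaaa => bbba
  | caac => aac
  | bacacbccb => baacbccb => bbcbccb => bbaccb => bbabb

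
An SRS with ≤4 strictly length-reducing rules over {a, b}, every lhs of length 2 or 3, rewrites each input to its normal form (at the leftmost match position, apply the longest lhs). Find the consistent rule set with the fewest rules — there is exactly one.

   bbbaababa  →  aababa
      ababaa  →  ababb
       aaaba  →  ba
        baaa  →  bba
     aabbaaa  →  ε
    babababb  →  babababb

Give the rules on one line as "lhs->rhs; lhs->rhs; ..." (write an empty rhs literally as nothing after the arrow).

aaa->; baa->bb; bbb->

  | bbbaababa => aababa
  | ababaa => ababb
  | aaaba => ba
  | baaa => bba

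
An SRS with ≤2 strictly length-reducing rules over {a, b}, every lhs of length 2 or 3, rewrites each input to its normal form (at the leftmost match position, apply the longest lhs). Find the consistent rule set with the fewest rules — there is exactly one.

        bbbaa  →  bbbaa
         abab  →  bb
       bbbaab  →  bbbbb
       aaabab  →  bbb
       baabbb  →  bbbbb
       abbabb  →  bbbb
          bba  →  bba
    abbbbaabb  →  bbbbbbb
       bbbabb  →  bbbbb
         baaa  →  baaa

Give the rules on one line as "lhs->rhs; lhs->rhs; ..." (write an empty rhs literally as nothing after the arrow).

aab->bb; ab->b

  | bbbaa
  | abab => bab => bb
  | bbbaab => bbbbb
  | aaabab => abbab => bbab => bbb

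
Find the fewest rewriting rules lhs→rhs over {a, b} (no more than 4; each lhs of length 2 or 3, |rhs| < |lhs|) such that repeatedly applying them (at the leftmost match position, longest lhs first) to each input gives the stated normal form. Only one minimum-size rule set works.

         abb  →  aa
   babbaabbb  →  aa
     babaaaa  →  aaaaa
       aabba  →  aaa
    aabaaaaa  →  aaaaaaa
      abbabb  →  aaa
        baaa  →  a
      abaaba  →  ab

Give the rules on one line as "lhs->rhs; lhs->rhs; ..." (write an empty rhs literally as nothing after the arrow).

  | abb => aa
  | babbaabbb => bbbaabbb => abaabbb => abbb => aab => aa
  | babaaaa => bbaaaa => aaaaa
  | aabba => aaba => aaa

aab->aa; ba->b; baa->; bb->a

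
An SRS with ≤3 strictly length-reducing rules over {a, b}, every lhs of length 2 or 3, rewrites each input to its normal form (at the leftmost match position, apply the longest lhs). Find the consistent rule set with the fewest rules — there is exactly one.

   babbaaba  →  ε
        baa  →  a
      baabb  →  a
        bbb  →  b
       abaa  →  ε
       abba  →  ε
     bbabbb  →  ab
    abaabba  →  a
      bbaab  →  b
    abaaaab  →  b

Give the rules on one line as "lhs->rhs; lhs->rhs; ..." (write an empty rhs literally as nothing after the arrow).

aa->; ba->; bb->

  | babbaaba => bbaaba => aaba => ba => ε
  | baa => a
  | baabb => abb => a
  | bbb => b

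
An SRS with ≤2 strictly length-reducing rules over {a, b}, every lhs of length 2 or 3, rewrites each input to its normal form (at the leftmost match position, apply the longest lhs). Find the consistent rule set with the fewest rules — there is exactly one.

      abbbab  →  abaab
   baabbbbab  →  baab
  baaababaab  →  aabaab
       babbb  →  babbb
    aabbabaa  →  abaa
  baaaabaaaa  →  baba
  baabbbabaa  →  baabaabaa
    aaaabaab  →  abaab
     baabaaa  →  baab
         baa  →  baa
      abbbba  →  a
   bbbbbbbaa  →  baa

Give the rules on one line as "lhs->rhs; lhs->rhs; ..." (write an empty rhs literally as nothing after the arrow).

aaa->; bba->aa

  | abbbab => abaab
  | baabbbbab => baabbaab => baaaaab => baab
  | baaababaab => bbabaab => aabaab
  | babbb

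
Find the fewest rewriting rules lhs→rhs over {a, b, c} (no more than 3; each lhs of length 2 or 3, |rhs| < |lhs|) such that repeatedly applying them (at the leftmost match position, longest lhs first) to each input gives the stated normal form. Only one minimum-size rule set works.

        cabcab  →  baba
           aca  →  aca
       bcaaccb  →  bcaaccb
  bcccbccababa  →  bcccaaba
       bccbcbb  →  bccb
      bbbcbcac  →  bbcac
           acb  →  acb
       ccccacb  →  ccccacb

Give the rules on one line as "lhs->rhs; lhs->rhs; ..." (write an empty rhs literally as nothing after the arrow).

  | cabcab => bacab => baba
  | aca
  | bcaaccb
  | bcccbccababa => bcccbcbaaba => bcccaaba

bcb->; cab->ba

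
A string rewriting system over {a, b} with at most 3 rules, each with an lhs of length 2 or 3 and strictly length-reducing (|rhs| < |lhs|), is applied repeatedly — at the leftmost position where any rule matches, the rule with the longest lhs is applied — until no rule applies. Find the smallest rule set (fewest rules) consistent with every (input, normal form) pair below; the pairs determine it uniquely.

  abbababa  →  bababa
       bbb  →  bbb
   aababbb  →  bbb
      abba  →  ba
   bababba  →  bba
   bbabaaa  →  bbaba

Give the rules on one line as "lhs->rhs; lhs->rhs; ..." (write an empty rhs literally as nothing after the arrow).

  | abbababa => bababa
  | bbb
  | aababbb => babbb => bbb
  | abba => ba

aa->; abb->b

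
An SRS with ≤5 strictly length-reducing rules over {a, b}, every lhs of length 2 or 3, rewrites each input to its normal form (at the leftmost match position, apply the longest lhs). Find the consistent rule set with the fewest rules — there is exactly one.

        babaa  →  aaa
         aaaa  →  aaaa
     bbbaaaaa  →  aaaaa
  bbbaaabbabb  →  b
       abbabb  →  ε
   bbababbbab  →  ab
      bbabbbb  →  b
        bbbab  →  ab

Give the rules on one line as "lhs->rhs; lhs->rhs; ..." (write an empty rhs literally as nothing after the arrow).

aab->; abb->; ba->a; bb->b

  | babaa => abaa => aaa
  | aaaa
  | bbbaaaaa => bbaaaaa => baaaaa => aaaaa
  | bbbaaabbabb => bbaaabbabb => baaabbabb => aaabbabb => ababb => aabb => b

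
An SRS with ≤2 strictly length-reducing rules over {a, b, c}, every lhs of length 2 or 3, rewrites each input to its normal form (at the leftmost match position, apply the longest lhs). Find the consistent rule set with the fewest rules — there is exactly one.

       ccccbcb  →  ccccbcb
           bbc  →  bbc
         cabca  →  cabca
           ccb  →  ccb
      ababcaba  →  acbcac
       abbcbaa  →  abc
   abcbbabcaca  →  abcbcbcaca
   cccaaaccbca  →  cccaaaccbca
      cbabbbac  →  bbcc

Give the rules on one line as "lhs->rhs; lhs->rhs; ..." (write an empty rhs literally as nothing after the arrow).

ba->c; cba->

  | ccccbcb
  | bbc
  | cabca
  | ccb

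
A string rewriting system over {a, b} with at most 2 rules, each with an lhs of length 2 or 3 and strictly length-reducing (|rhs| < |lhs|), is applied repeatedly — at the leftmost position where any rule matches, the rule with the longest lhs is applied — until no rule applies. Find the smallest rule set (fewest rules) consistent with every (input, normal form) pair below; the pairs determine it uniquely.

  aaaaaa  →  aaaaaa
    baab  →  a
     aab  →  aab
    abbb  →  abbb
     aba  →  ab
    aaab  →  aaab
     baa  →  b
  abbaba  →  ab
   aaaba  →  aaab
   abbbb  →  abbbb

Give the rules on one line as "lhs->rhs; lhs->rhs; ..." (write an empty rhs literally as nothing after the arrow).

  | aaaaaa
  | baab => bab => a
  | aab
  | abbb

ba->b; bab->a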